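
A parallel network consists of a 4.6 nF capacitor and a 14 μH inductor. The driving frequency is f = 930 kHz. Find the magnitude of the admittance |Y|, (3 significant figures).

14.7 mS

ω = 2πf = 5.843e+06 rad/s
X_L = ωL = 81.8 Ω
X_C = 1/(ωC) = 37.2 Ω
Parallel: admittances add. Y = 1/(jωL) + jωC
Y = (0 + j0.0147) S
|Y| = 0.0147 S → |Z| = 1/|Y| = 68.2 Ω, ∠Z = −∠Y = -90.0°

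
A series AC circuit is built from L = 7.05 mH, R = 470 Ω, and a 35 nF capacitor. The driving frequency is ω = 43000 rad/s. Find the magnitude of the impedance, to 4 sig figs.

X_L = ωL = 303.1 Ω
X_C = 1/(ωC) = 664.5 Ω
Net reactance X = X_L − X_C = -361.3 Ω
Z = 470.0 − j361.3 Ω
|Z| = √(470.0² + 361.3²) = 592.8 Ω

592.8 Ω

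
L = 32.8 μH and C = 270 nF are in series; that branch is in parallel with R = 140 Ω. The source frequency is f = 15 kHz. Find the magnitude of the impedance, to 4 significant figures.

35.05 Ω

ω = 2πf = 94250 rad/s
X_L = ωL = 3.091 Ω
X_C = 1/(ωC) = 39.30 Ω
Branch 1: Z₁ = R = 140.0 Ω
Branch 2 (series LC): Z₂ = j(X_L − X_C) = −j36.21 Ω
Parallel: Z = Z₁Z₂/(Z₁+Z₂), |Z| = 35.05 Ω, ∠Z = -75.50°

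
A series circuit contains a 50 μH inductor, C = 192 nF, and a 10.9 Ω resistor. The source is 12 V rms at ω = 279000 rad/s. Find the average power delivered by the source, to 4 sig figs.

11.13 W

X_L = ωL = 13.95 Ω
X_C = 1/(ωC) = 18.67 Ω
Net reactance X = X_L − X_C = -4.718 Ω
Z = 10.90 − j4.718 Ω
|Z| = √(10.90² + 4.718²) = 11.88 Ω
∠Z = arctan(-4.718/10.90) = -23.40°
I = V/|Z| = 1.010 A
P = VI cos φ = 12 × 1.010 × cos(-23.40°) = 11.13 W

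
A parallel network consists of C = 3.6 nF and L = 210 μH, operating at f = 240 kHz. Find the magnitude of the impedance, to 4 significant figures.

ω = 2πf = 1.508e+06 rad/s
X_L = ωL = 316.7 Ω
X_C = 1/(ωC) = 184.2 Ω
Parallel: admittances add. Y = 1/(jωL) + jωC
Y = (0 + j0.002271) S
|Y| = 0.002271 S → |Z| = 1/|Y| = 440.4 Ω, ∠Z = −∠Y = -90.00°

440.4 Ω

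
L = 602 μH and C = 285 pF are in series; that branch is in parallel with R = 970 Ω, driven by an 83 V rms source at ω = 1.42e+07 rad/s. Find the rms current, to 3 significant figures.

86.1 mA

X_L = ωL = 8550 Ω
X_C = 1/(ωC) = 247 Ω
Branch 1: Z₁ = R = 970 Ω
Branch 2 (series LC): Z₂ = j(X_L − X_C) = j8300 Ω
Parallel: Z = Z₁Z₂/(Z₁+Z₂), |Z| = 963 Ω, ∠Z = 6.66°
I = V/|Z| = 83/963 = 86.1 mA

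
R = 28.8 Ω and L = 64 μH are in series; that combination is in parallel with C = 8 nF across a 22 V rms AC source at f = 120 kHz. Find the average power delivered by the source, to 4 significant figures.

ω = 2πf = 754000 rad/s
X_L = ωL = 48.25 Ω
X_C = 1/(ωC) = 165.8 Ω
Branch 1 (R+jX_L): Z₁ = 28.80 + j48.25 Ω, |Z₁| = 56.20 Ω
Branch 2 (−jX_C): Z₂ = −j165.8 Ω
Parallel: Z = Z₁Z₂/(Z₁+Z₂), |Z| = 76.99 Ω, ∠Z = 45.40°
I = V/|Z| = 285.7 mA
P = VI cos φ = 22 × 0.2857 × cos(45.40°) = 4.414 W

4.414 W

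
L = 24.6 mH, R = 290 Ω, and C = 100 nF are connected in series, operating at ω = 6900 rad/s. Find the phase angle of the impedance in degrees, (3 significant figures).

X_L = ωL = 170 Ω
X_C = 1/(ωC) = 1450 Ω
Net reactance X = X_L − X_C = -1280 Ω
Z = 290 − j1280 Ω
|Z| = √(290² + 1280²) = 1310 Ω
∠Z = arctan(-1280/290) = -77.2°

-77.2°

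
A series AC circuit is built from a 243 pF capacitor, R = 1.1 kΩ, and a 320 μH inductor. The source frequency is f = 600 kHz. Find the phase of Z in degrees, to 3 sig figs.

5.96°

ω = 2πf = 3.77e+06 rad/s
X_L = ωL = 1210 Ω
X_C = 1/(ωC) = 1090 Ω
Net reactance X = X_L − X_C = 115 Ω
Z = 1100 + j115 Ω
|Z| = √(1100² + 115²) = 1110 Ω
∠Z = arctan(115/1100) = 5.96°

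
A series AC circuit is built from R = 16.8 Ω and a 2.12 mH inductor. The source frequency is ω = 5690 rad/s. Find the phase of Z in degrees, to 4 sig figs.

X_L = ωL = 12.06 Ω
Z = 16.80 + j12.06 Ω
|Z| = √(16.80² + 12.06²) = 20.68 Ω
∠Z = arctan(12.06/16.80) = 35.68°

35.68°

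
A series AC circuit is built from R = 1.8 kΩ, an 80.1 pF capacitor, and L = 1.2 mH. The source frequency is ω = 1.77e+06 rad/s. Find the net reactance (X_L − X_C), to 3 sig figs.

X_L = ωL = 2120 Ω
X_C = 1/(ωC) = 7050 Ω
X = 2120 − 7050 = -4930 Ω

-4930 Ω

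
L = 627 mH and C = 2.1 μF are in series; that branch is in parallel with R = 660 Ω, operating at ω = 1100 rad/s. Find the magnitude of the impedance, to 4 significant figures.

239.3 Ω

X_L = ωL = 689.7 Ω
X_C = 1/(ωC) = 432.9 Ω
Branch 1: Z₁ = R = 660.0 Ω
Branch 2 (series LC): Z₂ = j(X_L − X_C) = j256.8 Ω
Parallel: Z = Z₁Z₂/(Z₁+Z₂), |Z| = 239.3 Ω, ∠Z = 68.74°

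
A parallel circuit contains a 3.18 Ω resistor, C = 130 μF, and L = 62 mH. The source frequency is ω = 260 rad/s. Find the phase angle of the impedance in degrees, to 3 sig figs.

5.13°

X_L = ωL = 16.1 Ω
X_C = 1/(ωC) = 29.6 Ω
Parallel: admittances add. Y = 1/R + 1/(jωL) + jωC
Y = (0.314 − j0.0282) S
|Y| = 0.316 S → |Z| = 1/|Y| = 3.17 Ω, ∠Z = −∠Y = 5.13°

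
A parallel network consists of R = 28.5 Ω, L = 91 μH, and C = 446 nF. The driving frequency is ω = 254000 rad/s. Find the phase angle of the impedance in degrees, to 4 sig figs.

-63.38°

X_L = ωL = 23.11 Ω
X_C = 1/(ωC) = 8.827 Ω
Parallel: admittances add. Y = 1/R + 1/(jωL) + jωC
Y = (0.03509 + j0.07002) S
|Y| = 0.07832 S → |Z| = 1/|Y| = 12.77 Ω, ∠Z = −∠Y = -63.38°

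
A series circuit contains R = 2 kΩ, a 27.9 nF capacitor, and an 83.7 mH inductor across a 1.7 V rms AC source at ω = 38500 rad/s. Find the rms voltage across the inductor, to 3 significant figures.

X_L = ωL = 3220 Ω
X_C = 1/(ωC) = 931 Ω
Net reactance X = X_L − X_C = 2290 Ω
Z = 2000 + j2290 Ω
|Z| = √(2000² + 2290²) = 3040 Ω
I = V/|Z| = 559 μA
V_L = I·|Z_L| = 0.000559 × 3220 = 1.80 V

1.80 V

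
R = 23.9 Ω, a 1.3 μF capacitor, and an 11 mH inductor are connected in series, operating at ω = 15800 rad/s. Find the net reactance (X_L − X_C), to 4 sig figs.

X_L = ωL = 173.8 Ω
X_C = 1/(ωC) = 48.69 Ω
X = 173.8 − 48.69 = 125.1 Ω

125.1 Ω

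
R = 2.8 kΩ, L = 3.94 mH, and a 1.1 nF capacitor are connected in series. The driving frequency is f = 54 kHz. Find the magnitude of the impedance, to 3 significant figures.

3110 Ω

ω = 2πf = 339300 rad/s
X_L = ωL = 1340 Ω
X_C = 1/(ωC) = 2680 Ω
Net reactance X = X_L − X_C = -1340 Ω
Z = 2800 − j1340 Ω
|Z| = √(2800² + 1340²) = 3110 Ω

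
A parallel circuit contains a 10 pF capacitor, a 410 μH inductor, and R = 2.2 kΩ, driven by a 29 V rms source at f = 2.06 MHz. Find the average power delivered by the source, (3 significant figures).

382 mW

ω = 2πf = 1.294e+07 rad/s
X_L = ωL = 5310 Ω
X_C = 1/(ωC) = 7730 Ω
Parallel: admittances add. Y = 1/R + 1/(jωL) + jωC
Y = (0.000455 − j5.9e-05) S
|Y| = 0.000458 S → |Z| = 1/|Y| = 2180 Ω, ∠Z = −∠Y = 7.40°
I = V/|Z| = 13.3 mA
P = VI cos φ = 29 × 0.0133 × cos(7.40°) = 382 mW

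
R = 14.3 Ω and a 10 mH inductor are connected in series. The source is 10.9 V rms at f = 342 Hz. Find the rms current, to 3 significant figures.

ω = 2πf = 2149 rad/s
X_L = ωL = 21.5 Ω
Z = 14.3 + j21.5 Ω
|Z| = √(14.3² + 21.5²) = 25.8 Ω
I = V/|Z| = 10.9/25.8 = 422 mA

422 mA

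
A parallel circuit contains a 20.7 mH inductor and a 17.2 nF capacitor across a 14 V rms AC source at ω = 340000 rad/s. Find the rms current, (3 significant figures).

79.9 mA

X_L = ωL = 7040 Ω
X_C = 1/(ωC) = 171 Ω
Parallel: admittances add. Y = 1/(jωL) + jωC
Y = (0 + j0.00571) S
|Y| = 0.00571 S → |Z| = 1/|Y| = 175 Ω, ∠Z = −∠Y = -90.0°
I = V/|Z| = 14/175 = 79.9 mA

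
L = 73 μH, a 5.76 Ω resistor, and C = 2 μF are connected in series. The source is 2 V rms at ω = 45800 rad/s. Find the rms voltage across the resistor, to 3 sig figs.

1.21 V

X_L = ωL = 3.34 Ω
X_C = 1/(ωC) = 10.9 Ω
Net reactance X = X_L − X_C = -7.57 Ω
Z = 5.76 − j7.57 Ω
|Z| = √(5.76² + 7.57²) = 9.52 Ω
I = V/|Z| = 210 mA
V_R = I·|Z_R| = 0.210 × 5.76 = 1.21 V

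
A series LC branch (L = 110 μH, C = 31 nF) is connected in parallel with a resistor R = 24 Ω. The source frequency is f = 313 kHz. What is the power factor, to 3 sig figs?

ω = 2πf = 1.967e+06 rad/s
X_L = ωL = 216 Ω
X_C = 1/(ωC) = 16.4 Ω
Branch 1: Z₁ = R = 24.0 Ω
Branch 2 (series LC): Z₂ = j(X_L − X_C) = j200 Ω
Parallel: Z = Z₁Z₂/(Z₁+Z₂), |Z| = 23.8 Ω, ∠Z = 6.85°
cos φ = cos(6.85°) = 0.993

0.993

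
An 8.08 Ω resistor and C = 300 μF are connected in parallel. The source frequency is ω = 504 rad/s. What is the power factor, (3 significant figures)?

0.633

X_C = 1/(ωC) = 6.61 Ω
Parallel: admittances add. Y = 1/R + jωC
Y = (0.124 + j0.151) S
|Y| = 0.195 S → |Z| = 1/|Y| = 5.12 Ω, ∠Z = −∠Y = -50.7°
cos φ = cos(-50.7°) = 0.633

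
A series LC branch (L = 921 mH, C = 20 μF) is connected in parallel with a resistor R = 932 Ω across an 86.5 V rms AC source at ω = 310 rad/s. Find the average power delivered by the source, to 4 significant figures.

X_L = ωL = 285.5 Ω
X_C = 1/(ωC) = 161.3 Ω
Branch 1: Z₁ = R = 932.0 Ω
Branch 2 (series LC): Z₂ = j(X_L − X_C) = j124.2 Ω
Parallel: Z = Z₁Z₂/(Z₁+Z₂), |Z| = 123.1 Ω, ∠Z = 82.41°
I = V/|Z| = 702.5 mA
P = VI cos φ = 86.5 × 0.7025 × cos(82.41°) = 8.028 W

8.028 W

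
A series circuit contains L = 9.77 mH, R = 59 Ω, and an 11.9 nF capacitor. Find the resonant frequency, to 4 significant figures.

14.76 kHz

ω₀ = 1/√(LC) = 1/√(0.00977 × 1.19e-08) = 92740 rad/s
f₀ = ω₀/(2π) = 14.76 kHz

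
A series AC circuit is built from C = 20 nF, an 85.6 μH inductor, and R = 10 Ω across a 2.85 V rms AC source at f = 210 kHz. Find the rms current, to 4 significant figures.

37.64 mA

ω = 2πf = 1.319e+06 rad/s
X_L = ωL = 112.9 Ω
X_C = 1/(ωC) = 37.89 Ω
Net reactance X = X_L − X_C = 75.05 Ω
Z = 10.00 + j75.05 Ω
|Z| = √(10.00² + 75.05²) = 75.72 Ω
I = V/|Z| = 2.85/75.72 = 37.64 mA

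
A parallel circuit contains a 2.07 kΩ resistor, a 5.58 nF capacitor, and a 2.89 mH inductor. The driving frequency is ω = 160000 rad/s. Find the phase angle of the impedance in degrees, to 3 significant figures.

69.2°

X_L = ωL = 462 Ω
X_C = 1/(ωC) = 1120 Ω
Parallel: admittances add. Y = 1/R + 1/(jωL) + jωC
Y = (0.000483 − j0.00127) S
|Y| = 0.00136 S → |Z| = 1/|Y| = 736 Ω, ∠Z = −∠Y = 69.2°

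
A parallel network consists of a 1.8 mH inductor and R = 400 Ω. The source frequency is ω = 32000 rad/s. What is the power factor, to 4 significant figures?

0.1425

X_L = ωL = 57.60 Ω
Parallel: admittances add. Y = 1/R + 1/(jωL)
Y = (0.002500 − j0.01736) S
|Y| = 0.01754 S → |Z| = 1/|Y| = 57.01 Ω, ∠Z = −∠Y = 81.81°
cos φ = cos(81.81°) = 0.1425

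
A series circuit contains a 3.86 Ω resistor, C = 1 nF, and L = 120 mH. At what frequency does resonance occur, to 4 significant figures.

14.53 kHz

ω₀ = 1/√(LC) = 1/√(0.12 × 1e-09) = 91290 rad/s
f₀ = ω₀/(2π) = 14.53 kHz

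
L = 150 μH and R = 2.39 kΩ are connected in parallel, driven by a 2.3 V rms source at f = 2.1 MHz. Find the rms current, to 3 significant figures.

ω = 2πf = 1.319e+07 rad/s
X_L = ωL = 1980 Ω
Parallel: admittances add. Y = 1/R + 1/(jωL)
Y = (0.000418 − j0.000505) S
|Y| = 0.000656 S → |Z| = 1/|Y| = 1520 Ω, ∠Z = −∠Y = 50.4°
I = V/|Z| = 2.3/1520 = 1.51 mA

1.51 mA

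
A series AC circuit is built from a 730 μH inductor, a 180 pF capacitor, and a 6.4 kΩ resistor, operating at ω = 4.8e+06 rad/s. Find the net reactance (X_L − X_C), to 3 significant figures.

2350 Ω

X_L = ωL = 3500 Ω
X_C = 1/(ωC) = 1160 Ω
X = 3500 − 1160 = 2350 Ω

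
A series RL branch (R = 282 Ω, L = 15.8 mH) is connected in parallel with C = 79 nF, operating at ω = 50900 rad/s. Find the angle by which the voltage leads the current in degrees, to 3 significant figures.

X_L = ωL = 804 Ω
X_C = 1/(ωC) = 249 Ω
Branch 1 (R+jX_L): Z₁ = 282 + j804 Ω, |Z₁| = 852 Ω
Branch 2 (−jX_C): Z₂ = −j249 Ω
Parallel: Z = Z₁Z₂/(Z₁+Z₂), |Z| = 340 Ω, ∠Z = -82.4°

-82.4°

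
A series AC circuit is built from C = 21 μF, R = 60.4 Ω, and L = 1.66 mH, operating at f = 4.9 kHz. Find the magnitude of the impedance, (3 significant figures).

ω = 2πf = 30790 rad/s
X_L = ωL = 51.1 Ω
X_C = 1/(ωC) = 1.55 Ω
Net reactance X = X_L − X_C = 49.6 Ω
Z = 60.4 + j49.6 Ω
|Z| = √(60.4² + 49.6²) = 78.1 Ω

78.1 Ω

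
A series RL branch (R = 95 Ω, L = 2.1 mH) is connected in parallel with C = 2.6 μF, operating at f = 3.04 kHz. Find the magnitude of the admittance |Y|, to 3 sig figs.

ω = 2πf = 19100 rad/s
X_L = ωL = 40.1 Ω
X_C = 1/(ωC) = 20.1 Ω
Branch 1 (R+jX_L): Z₁ = 95.0 + j40.1 Ω, |Z₁| = 103 Ω
Branch 2 (−jX_C): Z₂ = −j20.1 Ω
Parallel: Z = Z₁Z₂/(Z₁+Z₂), |Z| = 21.4 Ω, ∠Z = -79.0°
|Y| = 1/|Z| = 46.8 mS

46.8 mS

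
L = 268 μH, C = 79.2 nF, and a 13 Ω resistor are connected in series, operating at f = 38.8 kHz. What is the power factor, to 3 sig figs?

0.692

ω = 2πf = 243800 rad/s
X_L = ωL = 65.3 Ω
X_C = 1/(ωC) = 51.8 Ω
Net reactance X = X_L − X_C = 13.5 Ω
Z = 13.0 + j13.5 Ω
|Z| = √(13.0² + 13.5²) = 18.8 Ω
∠Z = arctan(13.5/13.0) = 46.2°
cos φ = cos(46.2°) = 0.692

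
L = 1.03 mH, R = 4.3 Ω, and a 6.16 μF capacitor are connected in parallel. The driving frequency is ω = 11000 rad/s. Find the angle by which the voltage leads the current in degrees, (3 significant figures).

X_L = ωL = 11.3 Ω
X_C = 1/(ωC) = 14.8 Ω
Parallel: admittances add. Y = 1/R + 1/(jωL) + jωC
Y = (0.233 − j0.0205) S
|Y| = 0.233 S → |Z| = 1/|Y| = 4.28 Ω, ∠Z = −∠Y = 5.04°

5.04°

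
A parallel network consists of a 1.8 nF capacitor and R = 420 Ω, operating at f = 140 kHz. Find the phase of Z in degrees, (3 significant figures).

-33.6°

ω = 2πf = 879600 rad/s
X_C = 1/(ωC) = 632 Ω
Parallel: admittances add. Y = 1/R + jωC
Y = (0.00238 + j0.00158) S
|Y| = 0.00286 S → |Z| = 1/|Y| = 350 Ω, ∠Z = −∠Y = -33.6°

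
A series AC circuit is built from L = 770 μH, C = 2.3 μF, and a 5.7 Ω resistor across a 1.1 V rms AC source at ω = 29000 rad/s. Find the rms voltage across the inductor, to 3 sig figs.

2.64 V

X_L = ωL = 22.3 Ω
X_C = 1/(ωC) = 15.0 Ω
Net reactance X = X_L − X_C = 7.34 Ω
Z = 5.70 + j7.34 Ω
|Z| = √(5.70² + 7.34²) = 9.29 Ω
I = V/|Z| = 118 mA
V_L = I·|Z_L| = 0.118 × 22.3 = 2.64 V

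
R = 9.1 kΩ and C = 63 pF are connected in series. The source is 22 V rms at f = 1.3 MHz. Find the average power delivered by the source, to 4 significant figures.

50.87 mW

ω = 2πf = 8.168e+06 rad/s
X_C = 1/(ωC) = 1943 Ω
Z = 9100 − j1943 Ω
|Z| = √(9100² + 1943²) = 9305 Ω
∠Z = arctan(-1943/9100) = -12.05°
I = V/|Z| = 2.364 mA
P = VI cos φ = 22 × 0.002364 × cos(-12.05°) = 50.87 mW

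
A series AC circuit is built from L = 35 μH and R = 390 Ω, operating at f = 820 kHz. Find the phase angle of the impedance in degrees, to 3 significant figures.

ω = 2πf = 5.152e+06 rad/s
X_L = ωL = 180 Ω
Z = 390 + j180 Ω
|Z| = √(390² + 180²) = 430 Ω
∠Z = arctan(180/390) = 24.8°

24.8°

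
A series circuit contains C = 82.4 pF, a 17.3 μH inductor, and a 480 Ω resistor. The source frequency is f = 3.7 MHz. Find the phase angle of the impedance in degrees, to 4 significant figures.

-14.02°

ω = 2πf = 2.325e+07 rad/s
X_L = ωL = 402.2 Ω
X_C = 1/(ωC) = 522.0 Ω
Net reactance X = X_L − X_C = -119.8 Ω
Z = 480.0 − j119.8 Ω
|Z| = √(480.0² + 119.8²) = 494.7 Ω
∠Z = arctan(-119.8/480.0) = -14.02°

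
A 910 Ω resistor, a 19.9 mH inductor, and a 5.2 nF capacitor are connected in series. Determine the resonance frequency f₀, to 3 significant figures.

15.6 kHz

ω₀ = 1/√(LC) = 1/√(0.0199 × 5.2e-09) = 98300 rad/s
f₀ = ω₀/(2π) = 15.6 kHz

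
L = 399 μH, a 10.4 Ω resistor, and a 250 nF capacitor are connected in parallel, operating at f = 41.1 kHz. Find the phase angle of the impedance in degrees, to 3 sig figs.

ω = 2πf = 258200 rad/s
X_L = ωL = 103 Ω
X_C = 1/(ωC) = 15.5 Ω
Parallel: admittances add. Y = 1/R + 1/(jωL) + jωC
Y = (0.0962 + j0.0549) S
|Y| = 0.111 S → |Z| = 1/|Y| = 9.03 Ω, ∠Z = −∠Y = -29.7°

-29.7°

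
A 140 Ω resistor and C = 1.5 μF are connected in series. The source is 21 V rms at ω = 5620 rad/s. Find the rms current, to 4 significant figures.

X_C = 1/(ωC) = 118.6 Ω
Z = 140.0 − j118.6 Ω
|Z| = √(140.0² + 118.6²) = 183.5 Ω
I = V/|Z| = 21/183.5 = 114.4 mA

114.4 mA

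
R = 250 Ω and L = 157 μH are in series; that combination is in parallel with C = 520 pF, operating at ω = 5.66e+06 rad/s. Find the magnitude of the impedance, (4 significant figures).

X_L = ωL = 888.6 Ω
X_C = 1/(ωC) = 339.8 Ω
Branch 1 (R+jX_L): Z₁ = 250.0 + j888.6 Ω, |Z₁| = 923.1 Ω
Branch 2 (−jX_C): Z₂ = −j339.8 Ω
Parallel: Z = Z₁Z₂/(Z₁+Z₂), |Z| = 520.0 Ω, ∠Z = -81.22°

520.0 Ω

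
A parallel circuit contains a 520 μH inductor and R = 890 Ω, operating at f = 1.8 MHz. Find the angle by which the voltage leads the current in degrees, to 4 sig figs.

ω = 2πf = 1.131e+07 rad/s
X_L = ωL = 5881 Ω
Parallel: admittances add. Y = 1/R + 1/(jωL)
Y = (0.001124 − j0.0001700) S
|Y| = 0.001136 S → |Z| = 1/|Y| = 880.0 Ω, ∠Z = −∠Y = 8.605°

8.605°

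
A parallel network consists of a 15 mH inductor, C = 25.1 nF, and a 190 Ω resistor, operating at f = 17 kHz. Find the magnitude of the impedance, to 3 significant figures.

177 Ω

ω = 2πf = 106800 rad/s
X_L = ωL = 1600 Ω
X_C = 1/(ωC) = 373 Ω
Parallel: admittances add. Y = 1/R + 1/(jωL) + jωC
Y = (0.00526 + j0.00206) S
|Y| = 0.00565 S → |Z| = 1/|Y| = 177 Ω, ∠Z = −∠Y = -21.3°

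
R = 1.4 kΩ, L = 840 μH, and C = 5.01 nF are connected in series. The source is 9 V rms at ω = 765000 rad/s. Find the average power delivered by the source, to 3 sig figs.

X_L = ωL = 643 Ω
X_C = 1/(ωC) = 261 Ω
Net reactance X = X_L − X_C = 382 Ω
Z = 1400 + j382 Ω
|Z| = √(1400² + 382²) = 1450 Ω
∠Z = arctan(382/1400) = 15.3°
I = V/|Z| = 6.20 mA
P = VI cos φ = 9 × 0.00620 × cos(15.3°) = 53.9 mW

53.9 mW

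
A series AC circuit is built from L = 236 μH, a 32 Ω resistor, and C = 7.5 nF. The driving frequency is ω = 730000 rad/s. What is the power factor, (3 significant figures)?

X_L = ωL = 172 Ω
X_C = 1/(ωC) = 183 Ω
Net reactance X = X_L − X_C = -10.4 Ω
Z = 32.0 − j10.4 Ω
|Z| = √(32.0² + 10.4²) = 33.6 Ω
∠Z = arctan(-10.4/32.0) = -18.0°
cos φ = cos(-18.0°) = 0.951

0.951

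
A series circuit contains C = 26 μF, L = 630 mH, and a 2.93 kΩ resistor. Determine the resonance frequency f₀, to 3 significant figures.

ω₀ = 1/√(LC) = 1/√(0.63 × 2.6e-05) = 247.1 rad/s
f₀ = ω₀/(2π) = 39.3 Hz

39.3 Hz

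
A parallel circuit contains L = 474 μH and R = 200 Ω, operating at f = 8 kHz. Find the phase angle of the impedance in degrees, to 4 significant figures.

83.21°

ω = 2πf = 50270 rad/s
X_L = ωL = 23.83 Ω
Parallel: admittances add. Y = 1/R + 1/(jωL)
Y = (0.005000 − j0.04197) S
|Y| = 0.04227 S → |Z| = 1/|Y| = 23.66 Ω, ∠Z = −∠Y = 83.21°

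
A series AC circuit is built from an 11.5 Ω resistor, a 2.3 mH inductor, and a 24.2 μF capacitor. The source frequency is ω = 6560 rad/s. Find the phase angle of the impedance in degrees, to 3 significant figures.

X_L = ωL = 15.1 Ω
X_C = 1/(ωC) = 6.30 Ω
Net reactance X = X_L − X_C = 8.79 Ω
Z = 11.5 + j8.79 Ω
|Z| = √(11.5² + 8.79²) = 14.5 Ω
∠Z = arctan(8.79/11.5) = 37.4°

37.4°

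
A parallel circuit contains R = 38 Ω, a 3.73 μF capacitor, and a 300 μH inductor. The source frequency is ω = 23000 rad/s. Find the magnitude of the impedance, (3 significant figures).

X_L = ωL = 6.90 Ω
X_C = 1/(ωC) = 11.7 Ω
Parallel: admittances add. Y = 1/R + 1/(jωL) + jωC
Y = (0.0263 − j0.0591) S
|Y| = 0.0647 S → |Z| = 1/|Y| = 15.4 Ω, ∠Z = −∠Y = 66.0°

15.4 Ω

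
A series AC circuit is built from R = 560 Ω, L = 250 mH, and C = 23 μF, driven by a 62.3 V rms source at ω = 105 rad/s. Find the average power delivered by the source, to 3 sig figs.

4.68 W

X_L = ωL = 26.2 Ω
X_C = 1/(ωC) = 414 Ω
Net reactance X = X_L − X_C = -388 Ω
Z = 560 − j388 Ω
|Z| = √(560² + 388²) = 681 Ω
∠Z = arctan(-388/560) = -34.7°
I = V/|Z| = 91.5 mA
P = VI cos φ = 62.3 × 0.0915 × cos(-34.7°) = 4.68 W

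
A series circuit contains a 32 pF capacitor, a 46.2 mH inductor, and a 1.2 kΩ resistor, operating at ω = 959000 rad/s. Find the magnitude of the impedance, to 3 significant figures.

11800 Ω

X_L = ωL = 44300 Ω
X_C = 1/(ωC) = 32600 Ω
Net reactance X = X_L − X_C = 11700 Ω
Z = 1200 + j11700 Ω
|Z| = √(1200² + 11700²) = 11800 Ω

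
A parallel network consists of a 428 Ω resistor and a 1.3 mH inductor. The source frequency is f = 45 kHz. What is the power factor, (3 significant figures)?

ω = 2πf = 282700 rad/s
X_L = ωL = 368 Ω
Parallel: admittances add. Y = 1/R + 1/(jωL)
Y = (0.00234 − j0.00272) S
|Y| = 0.00359 S → |Z| = 1/|Y| = 279 Ω, ∠Z = −∠Y = 49.3°
cos φ = cos(49.3°) = 0.652

0.652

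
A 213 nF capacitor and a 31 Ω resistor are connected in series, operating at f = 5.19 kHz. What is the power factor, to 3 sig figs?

ω = 2πf = 32610 rad/s
X_C = 1/(ωC) = 144 Ω
Z = 31.0 − j144 Ω
|Z| = √(31.0² + 144²) = 147 Ω
∠Z = arctan(-144/31.0) = -77.8°
cos φ = cos(-77.8°) = 0.210

0.210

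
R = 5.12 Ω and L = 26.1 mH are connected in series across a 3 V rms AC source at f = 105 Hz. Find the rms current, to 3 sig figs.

ω = 2πf = 659.7 rad/s
X_L = ωL = 17.2 Ω
Z = 5.12 + j17.2 Ω
|Z| = √(5.12² + 17.2²) = 18.0 Ω
I = V/|Z| = 3/18.0 = 167 mA

167 mA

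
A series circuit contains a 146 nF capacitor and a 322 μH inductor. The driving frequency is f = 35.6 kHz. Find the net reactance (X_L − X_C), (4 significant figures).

41.40 Ω

ω = 2πf = 223700 rad/s
X_L = ωL = 72.03 Ω
X_C = 1/(ωC) = 30.62 Ω
X = 72.03 − 30.62 = 41.40 Ω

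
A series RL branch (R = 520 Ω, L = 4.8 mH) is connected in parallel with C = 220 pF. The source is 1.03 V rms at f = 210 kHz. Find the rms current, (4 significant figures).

138.1 μA

ω = 2πf = 1.319e+06 rad/s
X_L = ωL = 6333 Ω
X_C = 1/(ωC) = 3445 Ω
Branch 1 (R+jX_L): Z₁ = 520.0 + j6333 Ω, |Z₁| = 6355 Ω
Branch 2 (−jX_C): Z₂ = −j3445 Ω
Parallel: Z = Z₁Z₂/(Z₁+Z₂), |Z| = 7459 Ω, ∠Z = -84.49°
I = V/|Z| = 1.03/7459 = 138.1 μA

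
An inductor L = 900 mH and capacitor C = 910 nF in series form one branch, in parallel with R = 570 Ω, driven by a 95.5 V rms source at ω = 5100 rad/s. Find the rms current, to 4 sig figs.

169.0 mA

X_L = ωL = 4590 Ω
X_C = 1/(ωC) = 215.5 Ω
Branch 1: Z₁ = R = 570.0 Ω
Branch 2 (series LC): Z₂ = j(X_L − X_C) = j4375 Ω
Parallel: Z = Z₁Z₂/(Z₁+Z₂), |Z| = 565.2 Ω, ∠Z = 7.424°
I = V/|Z| = 95.5/565.2 = 169.0 mA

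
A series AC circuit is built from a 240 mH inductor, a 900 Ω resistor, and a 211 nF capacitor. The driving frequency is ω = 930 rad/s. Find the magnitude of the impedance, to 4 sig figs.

4955 Ω

X_L = ωL = 223.2 Ω
X_C = 1/(ωC) = 5096 Ω
Net reactance X = X_L − X_C = -4873 Ω
Z = 900.0 − j4873 Ω
|Z| = √(900.0² + 4873²) = 4955 Ω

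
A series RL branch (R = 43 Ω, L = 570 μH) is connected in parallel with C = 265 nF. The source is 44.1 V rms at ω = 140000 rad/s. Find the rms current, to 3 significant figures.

X_L = ωL = 79.8 Ω
X_C = 1/(ωC) = 27.0 Ω
Branch 1 (R+jX_L): Z₁ = 43.0 + j79.8 Ω, |Z₁| = 90.6 Ω
Branch 2 (−jX_C): Z₂ = −j27.0 Ω
Parallel: Z = Z₁Z₂/(Z₁+Z₂), |Z| = 35.9 Ω, ∠Z = -79.2°
I = V/|Z| = 44.1/35.9 = 1.23 A

1.23 A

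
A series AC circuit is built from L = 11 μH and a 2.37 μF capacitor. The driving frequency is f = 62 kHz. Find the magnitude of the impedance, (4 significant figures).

ω = 2πf = 389600 rad/s
X_L = ωL = 4.285 Ω
X_C = 1/(ωC) = 1.083 Ω
Net reactance X = X_L − X_C = 3.202 Ω
Z = j3.202 Ω
|Z| = √(0² + 3.202²) = 3.202 Ω

3.202 Ω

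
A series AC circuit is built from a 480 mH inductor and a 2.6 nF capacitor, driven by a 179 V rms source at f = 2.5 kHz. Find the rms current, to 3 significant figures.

ω = 2πf = 15710 rad/s
X_L = ωL = 7540 Ω
X_C = 1/(ωC) = 24500 Ω
Net reactance X = X_L − X_C = -16900 Ω
Z = − j16900 Ω
|Z| = √(0² + 16900²) = 16900 Ω
I = V/|Z| = 179/16900 = 10.6 mA

10.6 mA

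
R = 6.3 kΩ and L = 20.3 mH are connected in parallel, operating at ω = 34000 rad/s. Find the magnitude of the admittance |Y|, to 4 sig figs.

1.458 mS

X_L = ωL = 690.2 Ω
Parallel: admittances add. Y = 1/R + 1/(jωL)
Y = (0.0001587 − j0.001449) S
|Y| = 0.001458 S → |Z| = 1/|Y| = 686.1 Ω, ∠Z = −∠Y = 83.75°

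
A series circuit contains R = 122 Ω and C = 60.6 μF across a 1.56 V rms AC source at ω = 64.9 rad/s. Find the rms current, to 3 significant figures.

X_C = 1/(ωC) = 254 Ω
Z = 122 − j254 Ω
|Z| = √(122² + 254²) = 282 Ω
I = V/|Z| = 1.56/282 = 5.53 mA

5.53 mA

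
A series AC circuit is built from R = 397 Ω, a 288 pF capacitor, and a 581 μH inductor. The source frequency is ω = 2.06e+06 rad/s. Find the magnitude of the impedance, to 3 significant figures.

X_L = ωL = 1200 Ω
X_C = 1/(ωC) = 1690 Ω
Net reactance X = X_L − X_C = -489 Ω
Z = 397 − j489 Ω
|Z| = √(397² + 489²) = 630 Ω

630 Ω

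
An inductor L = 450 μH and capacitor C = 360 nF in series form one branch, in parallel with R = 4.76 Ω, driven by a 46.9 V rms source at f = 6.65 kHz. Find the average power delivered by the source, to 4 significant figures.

462.1 W

ω = 2πf = 41780 rad/s
X_L = ωL = 18.80 Ω
X_C = 1/(ωC) = 66.48 Ω
Branch 1: Z₁ = R = 4.760 Ω
Branch 2 (series LC): Z₂ = j(X_L − X_C) = −j47.68 Ω
Parallel: Z = Z₁Z₂/(Z₁+Z₂), |Z| = 4.736 Ω, ∠Z = -5.701°
I = V/|Z| = 9.902 A
P = VI cos φ = 46.9 × 9.902 × cos(-5.701°) = 462.1 W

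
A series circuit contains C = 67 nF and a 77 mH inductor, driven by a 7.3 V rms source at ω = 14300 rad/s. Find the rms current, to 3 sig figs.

X_L = ωL = 1100 Ω
X_C = 1/(ωC) = 1040 Ω
Net reactance X = X_L − X_C = 57.4 Ω
Z = j57.4 Ω
|Z| = √(0² + 57.4²) = 57.4 Ω
I = V/|Z| = 7.3/57.4 = 127 mA

127 mA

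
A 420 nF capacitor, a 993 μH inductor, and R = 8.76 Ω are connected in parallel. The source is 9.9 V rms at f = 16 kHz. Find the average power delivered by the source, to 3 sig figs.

ω = 2πf = 100500 rad/s
X_L = ωL = 99.8 Ω
X_C = 1/(ωC) = 23.7 Ω
Parallel: admittances add. Y = 1/R + 1/(jωL) + jωC
Y = (0.114 + j0.0322) S
|Y| = 0.119 S → |Z| = 1/|Y| = 8.43 Ω, ∠Z = −∠Y = -15.8°
I = V/|Z| = 1.17 A
P = VI cos φ = 9.9 × 1.17 × cos(-15.8°) = 11.2 W

11.2 W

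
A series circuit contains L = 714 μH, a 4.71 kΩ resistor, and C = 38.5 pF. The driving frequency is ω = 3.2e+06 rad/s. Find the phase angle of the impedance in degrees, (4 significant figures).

X_L = ωL = 2285 Ω
X_C = 1/(ωC) = 8117 Ω
Net reactance X = X_L − X_C = -5832 Ω
Z = 4710 − j5832 Ω
|Z| = √(4710² + 5832²) = 7496 Ω
∠Z = arctan(-5832/4710) = -51.08°

-51.08°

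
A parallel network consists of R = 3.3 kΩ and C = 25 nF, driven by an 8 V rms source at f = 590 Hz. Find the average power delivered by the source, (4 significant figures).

ω = 2πf = 3707 rad/s
X_C = 1/(ωC) = 10790 Ω
Parallel: admittances add. Y = 1/R + jωC
Y = (0.0003030 + j9.268e-05) S
|Y| = 0.0003169 S → |Z| = 1/|Y| = 3156 Ω, ∠Z = −∠Y = -17.01°
I = V/|Z| = 2.535 mA
P = VI cos φ = 8 × 0.002535 × cos(-17.01°) = 19.39 mW

19.39 mW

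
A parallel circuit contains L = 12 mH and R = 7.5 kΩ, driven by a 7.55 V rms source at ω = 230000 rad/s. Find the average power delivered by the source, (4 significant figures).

7.600 mW

X_L = ωL = 2760 Ω
Parallel: admittances add. Y = 1/R + 1/(jωL)
Y = (0.0001333 − j0.0003623) S
|Y| = 0.0003861 S → |Z| = 1/|Y| = 2590 Ω, ∠Z = −∠Y = 69.80°
I = V/|Z| = 2.915 mA
P = VI cos φ = 7.55 × 0.002915 × cos(69.80°) = 7.600 mW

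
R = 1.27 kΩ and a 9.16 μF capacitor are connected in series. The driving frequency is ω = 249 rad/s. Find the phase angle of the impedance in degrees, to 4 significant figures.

-19.05°

X_C = 1/(ωC) = 438.4 Ω
Z = 1270 − j438.4 Ω
|Z| = √(1270² + 438.4²) = 1344 Ω
∠Z = arctan(-438.4/1270) = -19.05°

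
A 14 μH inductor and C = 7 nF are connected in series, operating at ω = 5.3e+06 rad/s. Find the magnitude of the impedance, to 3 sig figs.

X_L = ωL = 74.2 Ω
X_C = 1/(ωC) = 27.0 Ω
Net reactance X = X_L − X_C = 47.2 Ω
Z = j47.2 Ω
|Z| = √(0² + 47.2²) = 47.2 Ω

47.2 Ω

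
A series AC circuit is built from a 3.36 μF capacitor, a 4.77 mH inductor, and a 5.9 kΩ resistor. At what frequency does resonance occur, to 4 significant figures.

1.257 kHz

ω₀ = 1/√(LC) = 1/√(0.00477 × 3.36e-06) = 7899 rad/s
f₀ = ω₀/(2π) = 1.257 kHz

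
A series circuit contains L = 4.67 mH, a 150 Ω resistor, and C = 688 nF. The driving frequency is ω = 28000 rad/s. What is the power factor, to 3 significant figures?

X_L = ωL = 131 Ω
X_C = 1/(ωC) = 51.9 Ω
Net reactance X = X_L − X_C = 78.8 Ω
Z = 150 + j78.8 Ω
|Z| = √(150² + 78.8²) = 169 Ω
∠Z = arctan(78.8/150) = 27.7°
cos φ = cos(27.7°) = 0.885

0.885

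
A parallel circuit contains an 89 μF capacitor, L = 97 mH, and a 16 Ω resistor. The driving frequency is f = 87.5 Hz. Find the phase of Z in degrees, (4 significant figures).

ω = 2πf = 549.8 rad/s
X_L = ωL = 53.33 Ω
X_C = 1/(ωC) = 20.44 Ω
Parallel: admittances add. Y = 1/R + 1/(jωL) + jωC
Y = (0.06250 + j0.03018) S
|Y| = 0.06940 S → |Z| = 1/|Y| = 14.41 Ω, ∠Z = −∠Y = -25.77°

-25.77°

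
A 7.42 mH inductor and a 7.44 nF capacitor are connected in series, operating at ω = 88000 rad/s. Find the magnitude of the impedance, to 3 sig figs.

874 Ω

X_L = ωL = 653 Ω
X_C = 1/(ωC) = 1530 Ω
Net reactance X = X_L − X_C = -874 Ω
Z = − j874 Ω
|Z| = √(0² + 874²) = 874 Ω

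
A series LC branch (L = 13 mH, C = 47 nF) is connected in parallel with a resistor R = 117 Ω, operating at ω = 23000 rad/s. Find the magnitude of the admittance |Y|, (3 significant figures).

X_L = ωL = 299 Ω
X_C = 1/(ωC) = 925 Ω
Branch 1: Z₁ = R = 117 Ω
Branch 2 (series LC): Z₂ = j(X_L − X_C) = −j626 Ω
Parallel: Z = Z₁Z₂/(Z₁+Z₂), |Z| = 115 Ω, ∠Z = -10.6°
|Y| = 1/|Z| = 8.69 mS

8.69 mS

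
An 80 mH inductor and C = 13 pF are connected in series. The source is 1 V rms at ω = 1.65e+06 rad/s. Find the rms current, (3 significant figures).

11.7 μA

X_L = ωL = 132000 Ω
X_C = 1/(ωC) = 46600 Ω
Net reactance X = X_L − X_C = 85400 Ω
Z = j85400 Ω
|Z| = √(0² + 85400²) = 85400 Ω
I = V/|Z| = 1/85400 = 11.7 μA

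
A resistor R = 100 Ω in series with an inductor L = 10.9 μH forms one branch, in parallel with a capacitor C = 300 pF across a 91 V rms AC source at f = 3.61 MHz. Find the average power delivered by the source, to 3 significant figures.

11.6 W

ω = 2πf = 2.268e+07 rad/s
X_L = ωL = 247 Ω
X_C = 1/(ωC) = 147 Ω
Branch 1 (R+jX_L): Z₁ = 100 + j247 Ω, |Z₁| = 267 Ω
Branch 2 (−jX_C): Z₂ = −j147 Ω
Parallel: Z = Z₁Z₂/(Z₁+Z₂), |Z| = 277 Ω, ∠Z = -67.1°
I = V/|Z| = 329 mA
P = VI cos φ = 91 × 0.329 × cos(-67.1°) = 11.6 W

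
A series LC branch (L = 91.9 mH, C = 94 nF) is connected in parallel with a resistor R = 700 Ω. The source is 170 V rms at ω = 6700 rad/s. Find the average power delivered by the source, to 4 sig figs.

41.29 W

X_L = ωL = 615.7 Ω
X_C = 1/(ωC) = 1588 Ω
Branch 1: Z₁ = R = 700.0 Ω
Branch 2 (series LC): Z₂ = j(X_L − X_C) = −j972.1 Ω
Parallel: Z = Z₁Z₂/(Z₁+Z₂), |Z| = 568.0 Ω, ∠Z = -35.76°
I = V/|Z| = 299.3 mA
P = VI cos φ = 170 × 0.2993 × cos(-35.76°) = 41.29 W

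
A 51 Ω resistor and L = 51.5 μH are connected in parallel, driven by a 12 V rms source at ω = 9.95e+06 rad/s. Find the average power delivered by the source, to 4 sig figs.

X_L = ωL = 512.4 Ω
Parallel: admittances add. Y = 1/R + 1/(jωL)
Y = (0.01961 − j0.001952) S
|Y| = 0.01970 S → |Z| = 1/|Y| = 50.75 Ω, ∠Z = −∠Y = 5.684°
I = V/|Z| = 236.5 mA
P = VI cos φ = 12 × 0.2365 × cos(5.684°) = 2.824 W

2.824 W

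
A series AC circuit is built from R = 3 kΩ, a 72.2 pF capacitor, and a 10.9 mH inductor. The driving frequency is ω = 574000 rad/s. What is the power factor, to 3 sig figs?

0.166

X_L = ωL = 6260 Ω
X_C = 1/(ωC) = 24100 Ω
Net reactance X = X_L − X_C = -17900 Ω
Z = 3000 − j17900 Ω
|Z| = √(3000² + 17900²) = 18100 Ω
∠Z = arctan(-17900/3000) = -80.5°
cos φ = cos(-80.5°) = 0.166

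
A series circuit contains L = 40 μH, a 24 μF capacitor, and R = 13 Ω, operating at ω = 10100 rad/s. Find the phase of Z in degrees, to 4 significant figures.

-15.97°

X_L = ωL = 0.4040 Ω
X_C = 1/(ωC) = 4.125 Ω
Net reactance X = X_L − X_C = -3.721 Ω
Z = 13.00 − j3.721 Ω
|Z| = √(13.00² + 3.721²) = 13.52 Ω
∠Z = arctan(-3.721/13.00) = -15.97°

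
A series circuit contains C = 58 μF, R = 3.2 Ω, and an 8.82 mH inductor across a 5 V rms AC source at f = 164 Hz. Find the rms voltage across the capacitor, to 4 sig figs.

10.10 V

ω = 2πf = 1030 rad/s
X_L = ωL = 9.089 Ω
X_C = 1/(ωC) = 16.73 Ω
Net reactance X = X_L − X_C = -7.644 Ω
Z = 3.200 − j7.644 Ω
|Z| = √(3.200² + 7.644²) = 8.286 Ω
I = V/|Z| = 603.4 mA
V_C = I·|Z_C| = 0.6034 × 16.73 = 10.10 V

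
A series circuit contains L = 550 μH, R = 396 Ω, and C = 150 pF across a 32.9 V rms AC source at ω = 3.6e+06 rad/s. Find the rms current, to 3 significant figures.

79.0 mA

X_L = ωL = 1980 Ω
X_C = 1/(ωC) = 1850 Ω
Net reactance X = X_L − X_C = 128 Ω
Z = 396 + j128 Ω
|Z| = √(396² + 128²) = 416 Ω
I = V/|Z| = 32.9/416 = 79.0 mA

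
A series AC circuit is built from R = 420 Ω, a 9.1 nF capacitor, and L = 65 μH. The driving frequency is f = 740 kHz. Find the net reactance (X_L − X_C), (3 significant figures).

ω = 2πf = 4.65e+06 rad/s
X_L = ωL = 302 Ω
X_C = 1/(ωC) = 23.6 Ω
X = 302 − 23.6 = 279 Ω

279 Ω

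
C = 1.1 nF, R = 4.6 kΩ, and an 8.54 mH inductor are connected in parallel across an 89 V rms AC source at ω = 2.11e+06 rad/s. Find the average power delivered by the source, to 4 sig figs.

1.722 W

X_L = ωL = 18020 Ω
X_C = 1/(ωC) = 430.8 Ω
Parallel: admittances add. Y = 1/R + 1/(jωL) + jωC
Y = (0.0002174 + j0.002266) S
|Y| = 0.002276 S → |Z| = 1/|Y| = 439.4 Ω, ∠Z = −∠Y = -84.52°
I = V/|Z| = 202.6 mA
P = VI cos φ = 89 × 0.2026 × cos(-84.52°) = 1.722 W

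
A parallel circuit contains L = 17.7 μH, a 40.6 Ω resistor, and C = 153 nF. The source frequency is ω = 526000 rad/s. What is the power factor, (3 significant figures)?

0.675

X_L = ωL = 9.31 Ω
X_C = 1/(ωC) = 12.4 Ω
Parallel: admittances add. Y = 1/R + 1/(jωL) + jωC
Y = (0.0246 − j0.0269) S
|Y| = 0.0365 S → |Z| = 1/|Y| = 27.4 Ω, ∠Z = −∠Y = 47.6°
cos φ = cos(47.6°) = 0.675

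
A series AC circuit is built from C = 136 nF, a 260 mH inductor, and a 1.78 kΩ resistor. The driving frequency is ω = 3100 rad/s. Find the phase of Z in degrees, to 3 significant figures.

X_L = ωL = 806 Ω
X_C = 1/(ωC) = 2370 Ω
Net reactance X = X_L − X_C = -1570 Ω
Z = 1780 − j1570 Ω
|Z| = √(1780² + 1570²) = 2370 Ω
∠Z = arctan(-1570/1780) = -41.3°

-41.3°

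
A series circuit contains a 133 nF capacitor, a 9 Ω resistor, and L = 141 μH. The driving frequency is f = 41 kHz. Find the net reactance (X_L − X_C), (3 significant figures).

7.14 Ω

ω = 2πf = 257600 rad/s
X_L = ωL = 36.3 Ω
X_C = 1/(ωC) = 29.2 Ω
X = 36.3 − 29.2 = 7.14 Ω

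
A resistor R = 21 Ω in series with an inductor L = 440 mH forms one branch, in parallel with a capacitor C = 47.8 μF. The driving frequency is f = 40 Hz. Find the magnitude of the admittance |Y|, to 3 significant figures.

ω = 2πf = 251.3 rad/s
X_L = ωL = 111 Ω
X_C = 1/(ωC) = 83.2 Ω
Branch 1 (R+jX_L): Z₁ = 21.0 + j111 Ω, |Z₁| = 113 Ω
Branch 2 (−jX_C): Z₂ = −j83.2 Ω
Parallel: Z = Z₁Z₂/(Z₁+Z₂), |Z| = 272 Ω, ∠Z = -63.2°
|Y| = 1/|Z| = 3.68 mS

3.68 mS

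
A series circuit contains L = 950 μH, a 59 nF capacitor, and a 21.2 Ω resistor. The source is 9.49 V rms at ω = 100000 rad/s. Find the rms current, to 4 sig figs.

X_L = ωL = 95.00 Ω
X_C = 1/(ωC) = 169.5 Ω
Net reactance X = X_L − X_C = -74.49 Ω
Z = 21.20 − j74.49 Ω
|Z| = √(21.20² + 74.49²) = 77.45 Ω
I = V/|Z| = 9.49/77.45 = 122.5 mA

122.5 mA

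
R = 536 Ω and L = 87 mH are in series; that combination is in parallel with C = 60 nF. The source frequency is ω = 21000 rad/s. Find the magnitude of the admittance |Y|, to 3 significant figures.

X_L = ωL = 1830 Ω
X_C = 1/(ωC) = 794 Ω
Branch 1 (R+jX_L): Z₁ = 536 + j1830 Ω, |Z₁| = 1900 Ω
Branch 2 (−jX_C): Z₂ = −j794 Ω
Parallel: Z = Z₁Z₂/(Z₁+Z₂), |Z| = 1300 Ω, ∠Z = -78.9°
|Y| = 1/|Z| = 770 μS

770 μS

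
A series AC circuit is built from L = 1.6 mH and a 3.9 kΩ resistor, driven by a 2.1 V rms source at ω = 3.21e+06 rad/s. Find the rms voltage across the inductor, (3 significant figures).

1.67 V

X_L = ωL = 5140 Ω
Z = 3900 + j5140 Ω
|Z| = √(3900² + 5140²) = 6450 Ω
I = V/|Z| = 326 μA
V_L = I·|Z_L| = 0.000326 × 5140 = 1.67 V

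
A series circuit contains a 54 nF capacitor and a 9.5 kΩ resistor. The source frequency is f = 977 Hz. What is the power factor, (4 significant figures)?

0.9531

ω = 2πf = 6139 rad/s
X_C = 1/(ωC) = 3017 Ω
Z = 9500 − j3017 Ω
|Z| = √(9500² + 3017²) = 9967 Ω
∠Z = arctan(-3017/9500) = -17.62°
cos φ = cos(-17.62°) = 0.9531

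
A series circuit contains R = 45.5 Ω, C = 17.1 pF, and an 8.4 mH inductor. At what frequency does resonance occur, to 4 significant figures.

419.9 kHz

ω₀ = 1/√(LC) = 1/√(0.0084 × 1.71e-11) = 2.639e+06 rad/s
f₀ = ω₀/(2π) = 419.9 kHz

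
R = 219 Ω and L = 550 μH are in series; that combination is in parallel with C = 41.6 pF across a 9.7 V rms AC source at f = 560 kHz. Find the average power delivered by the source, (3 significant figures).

ω = 2πf = 3.519e+06 rad/s
X_L = ωL = 1940 Ω
X_C = 1/(ωC) = 6830 Ω
Branch 1 (R+jX_L): Z₁ = 219 + j1940 Ω, |Z₁| = 1950 Ω
Branch 2 (−jX_C): Z₂ = −j6830 Ω
Parallel: Z = Z₁Z₂/(Z₁+Z₂), |Z| = 2710 Ω, ∠Z = 81.0°
I = V/|Z| = 3.57 mA
P = VI cos φ = 9.7 × 0.00357 × cos(81.0°) = 5.43 mW

5.43 mW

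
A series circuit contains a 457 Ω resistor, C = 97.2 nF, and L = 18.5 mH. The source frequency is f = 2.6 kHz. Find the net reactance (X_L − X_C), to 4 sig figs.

ω = 2πf = 16340 rad/s
X_L = ωL = 302.2 Ω
X_C = 1/(ωC) = 629.8 Ω
X = 302.2 − 629.8 = -327.5 Ω

-327.5 Ω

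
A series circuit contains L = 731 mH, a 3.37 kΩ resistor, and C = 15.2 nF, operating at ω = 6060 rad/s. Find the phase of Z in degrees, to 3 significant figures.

-62.3°

X_L = ωL = 4430 Ω
X_C = 1/(ωC) = 10900 Ω
Net reactance X = X_L − X_C = -6430 Ω
Z = 3370 − j6430 Ω
|Z| = √(3370² + 6430²) = 7260 Ω
∠Z = arctan(-6430/3370) = -62.3°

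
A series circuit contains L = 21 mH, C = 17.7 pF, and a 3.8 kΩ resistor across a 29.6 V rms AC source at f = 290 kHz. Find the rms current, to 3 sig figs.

ω = 2πf = 1.822e+06 rad/s
X_L = ωL = 38300 Ω
X_C = 1/(ωC) = 31000 Ω
Net reactance X = X_L − X_C = 7260 Ω
Z = 3800 + j7260 Ω
|Z| = √(3800² + 7260²) = 8190 Ω
I = V/|Z| = 29.6/8190 = 3.61 mA

3.61 mA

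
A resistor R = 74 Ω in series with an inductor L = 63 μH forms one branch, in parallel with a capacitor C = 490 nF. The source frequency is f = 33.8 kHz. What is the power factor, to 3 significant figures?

ω = 2πf = 212400 rad/s
X_L = ωL = 13.4 Ω
X_C = 1/(ωC) = 9.61 Ω
Branch 1 (R+jX_L): Z₁ = 74.0 + j13.4 Ω, |Z₁| = 75.2 Ω
Branch 2 (−jX_C): Z₂ = −j9.61 Ω
Parallel: Z = Z₁Z₂/(Z₁+Z₂), |Z| = 9.75 Ω, ∠Z = -82.7°
cos φ = cos(-82.7°) = 0.128

0.128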